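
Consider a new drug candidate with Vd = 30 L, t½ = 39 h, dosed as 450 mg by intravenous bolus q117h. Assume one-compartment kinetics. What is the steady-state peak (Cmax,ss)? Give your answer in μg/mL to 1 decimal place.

τ = 117 h = 3 half-lives, so f = (1/2)^3 = 0.125.
At steady state, R = 1/(1 − 0.125) = 8/7.
Single-dose peak C₀ = D/Vd = 450/30 = 15 μg/mL.
Steady-state peak Cmax,ss = C₀·R = 15 × 8/7 ≈ 17.143 μg/mL.

17.1 μg/mL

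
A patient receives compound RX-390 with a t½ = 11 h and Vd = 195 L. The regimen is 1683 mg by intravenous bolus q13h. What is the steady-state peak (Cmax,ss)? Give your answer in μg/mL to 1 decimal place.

15.4 μg/mL

Over one 13-h interval, 13/11 ≈ 1.1818 half-lives elapse, leaving f ≈ 0.4408 of each dose.
At steady state, accumulation factor R = 1/(1 − e^(−kτ)) ≈ 1.7883.
Each bolus raises the concentration by D/Vd = 1683/195 ≈ 8.631 μg/mL.
Cmax,ss = C₀/(1 − f) ≈ 8.631/0.5592 ≈ 15.435 μg/mL.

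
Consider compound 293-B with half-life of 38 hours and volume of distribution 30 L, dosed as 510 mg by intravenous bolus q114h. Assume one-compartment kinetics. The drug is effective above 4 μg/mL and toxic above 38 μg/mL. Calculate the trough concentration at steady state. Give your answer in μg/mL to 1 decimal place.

The dosing interval is 3 half-lives, so f = 2^(−3) = 0.125.
At steady state, R = 1/(1 − 0.125) = 8/7.
Single-dose peak C₀ = D/Vd = 510/30 = 17 μg/mL.
Steady-state peak Cmax,ss = C₀·R = 17 × 8/7 ≈ 19.429 μg/mL.
Steady-state trough Cmin,ss = Cmax,ss·f ≈ 19.429 × 0.125 ≈ 2.429 μg/mL.
Trough 2.4 μg/mL vs MEC 4 μg/mL: subtherapeutic.

2.4 μg/mL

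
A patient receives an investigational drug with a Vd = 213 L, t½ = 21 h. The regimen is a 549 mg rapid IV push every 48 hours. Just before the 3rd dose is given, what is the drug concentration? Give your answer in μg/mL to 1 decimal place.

f = (1/2)^(τ/t½) = (1/2)^(48/21) ≈ 0.2051.
C₀ = D/Vd = 549/213 ≈ 2.577 μg/mL.
Before the 3rd dose, 2 doses have been given. Superposition: Cmin = C₀·(f + f²).
≈ 2.577 × (0.2051 + 0.0421) ≈ 2.577 × 0.2472 ≈ 0.637 μg/mL.

0.6 μg/mL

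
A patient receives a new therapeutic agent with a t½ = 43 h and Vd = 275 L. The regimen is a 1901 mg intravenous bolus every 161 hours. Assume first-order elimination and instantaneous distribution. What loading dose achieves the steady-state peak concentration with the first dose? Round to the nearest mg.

f = (1/2)^(161/43) ≈ 0.074626; accumulation ratio R = 1/(1−f) ≈ 1.08064.
Loading dose to hit Cmax,ss on first dose: D_load = D_maint·R ≈ 1901 × 1.08064 ≈ 2054.30 mg.

2054 mg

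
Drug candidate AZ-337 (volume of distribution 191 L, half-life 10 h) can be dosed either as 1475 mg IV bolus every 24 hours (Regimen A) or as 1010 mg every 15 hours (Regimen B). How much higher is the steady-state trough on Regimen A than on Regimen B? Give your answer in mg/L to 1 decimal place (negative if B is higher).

-1.1 mg/L

Regimen A: f = (1/2)^(24/10) ≈ 0.1895; Cmin,ss = (1475/191)·f/(1−f) ≈ 1.806 mg/L.
Regimen B: f = (1/2)^(15/10) ≈ 0.3536; Cmin,ss = (1010/191)·f/(1−f) ≈ 2.893 mg/L.
Difference ≈ 1.806 − 2.893 ≈ -1.087 mg/L.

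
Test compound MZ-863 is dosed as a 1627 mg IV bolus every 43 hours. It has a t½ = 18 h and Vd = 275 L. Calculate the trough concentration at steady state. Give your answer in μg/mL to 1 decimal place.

1.4 μg/mL

k = ln2/t½ = ln2/18 ≈ 0.038508 h⁻¹; fraction remaining f = e^(−kτ) = e^(−0.038508×43) ≈ 0.1909.
At steady state, accumulation factor R = 1/(1 − e^(−kτ)) ≈ 1.2359.
Single-dose peak C₀ = D/Vd = 1627/275 ≈ 5.916 μg/mL.
Cmax,ss = C₀/(1 − f) ≈ 5.916/0.8091 ≈ 7.312 μg/mL.
One interval later, Cmin,ss = Cmax,ss·e^(−kτ) ≈ 7.312 × 0.1909 ≈ 1.396 μg/mL.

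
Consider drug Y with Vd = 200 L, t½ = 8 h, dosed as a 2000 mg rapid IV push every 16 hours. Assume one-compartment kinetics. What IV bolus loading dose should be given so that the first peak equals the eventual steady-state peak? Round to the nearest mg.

2667 mg

f = (1/2)^(16/8) ≈ 0.250000; accumulation ratio R = 1/(1−f) ≈ 1.33333.
Loading dose to hit Cmax,ss on first dose: D_load = D_maint·R ≈ 2000 × 1.33333 ≈ 2666.66 mg.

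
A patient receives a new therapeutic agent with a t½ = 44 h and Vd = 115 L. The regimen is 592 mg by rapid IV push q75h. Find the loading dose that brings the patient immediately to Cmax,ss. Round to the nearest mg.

854 mg

f = (1/2)^(75/44) ≈ 0.306818; accumulation ratio R = 1/(1−f) ≈ 1.44262.
Loading dose to hit Cmax,ss on first dose: D_load = D_maint·R ≈ 592 × 1.44262 ≈ 854.03 mg.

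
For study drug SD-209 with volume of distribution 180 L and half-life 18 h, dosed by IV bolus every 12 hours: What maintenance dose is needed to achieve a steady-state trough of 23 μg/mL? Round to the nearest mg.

2432 mg

τ/t½ = 12/18 ≈ 0.66667, so f = (1/2)^(12/18) ≈ 0.629961.
Cmin,ss = (D/Vd)·f/(1−f), so D = Cmin,ss·Vd·(1−f)/f.
D = 23 × 180 × (1−f)/f ≈ 23 × 180 × 0.58740 ≈ 2431.84 mg.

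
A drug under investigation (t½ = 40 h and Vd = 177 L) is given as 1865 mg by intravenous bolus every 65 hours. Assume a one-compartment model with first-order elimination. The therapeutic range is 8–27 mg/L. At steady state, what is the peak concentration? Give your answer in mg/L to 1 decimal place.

15.6 mg/L

τ/t½ = 65/40 ≈ 1.625, so fraction remaining f = (1/2)^(65/40) ≈ 0.3242.
At steady state, accumulation factor R = 1/(1 − e^(−kτ)) ≈ 1.4797.
Each bolus raises the concentration by D/Vd = 1865/177 ≈ 10.537 mg/L.
Cmax,ss = C₀/(1 − f) ≈ 10.537/0.6758 ≈ 15.592 mg/L.
Peak 15.6 mg/L vs MTC 27 mg/L: below toxic threshold.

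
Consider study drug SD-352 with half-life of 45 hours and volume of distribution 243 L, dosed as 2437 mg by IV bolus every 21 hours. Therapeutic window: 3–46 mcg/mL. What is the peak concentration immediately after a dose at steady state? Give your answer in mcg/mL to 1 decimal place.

Over one 21-h interval, 21/45 ≈ 0.46667 half-lives elapse, leaving f ≈ 0.7236 of each dose.
At steady state, accumulation factor R = 1/(1 − e^(−kτ)) ≈ 3.6179.
Each bolus raises the concentration by D/Vd = 2437/243 ≈ 10.029 mcg/mL.
Cmax,ss = C₀/(1 − f) ≈ 10.029/0.2764 ≈ 36.284 mcg/mL.
Peak 36.3 mcg/mL vs MTC 46 mcg/mL: below toxic threshold.

36.3 mcg/mL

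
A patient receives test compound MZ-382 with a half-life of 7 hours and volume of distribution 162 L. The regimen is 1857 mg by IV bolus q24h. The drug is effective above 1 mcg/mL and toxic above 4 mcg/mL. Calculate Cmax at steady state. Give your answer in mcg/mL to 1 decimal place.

τ/t½ = 24/7 ≈ 3.4286, so fraction remaining f = (1/2)^(24/7) ≈ 0.0929.
At steady state, accumulation factor R = 1/(1 − e^(−kτ)) ≈ 1.1024.
Single-dose peak C₀ = D/Vd = 1857/162 ≈ 11.463 mcg/mL.
Steady-state peak Cmax,ss = C₀·R ≈ 11.463 × 1.1024 ≈ 12.637 mcg/mL.
Peak 12.6 mcg/mL vs MTC 4 mcg/mL: exceeds toxic threshold.

12.6 mcg/mL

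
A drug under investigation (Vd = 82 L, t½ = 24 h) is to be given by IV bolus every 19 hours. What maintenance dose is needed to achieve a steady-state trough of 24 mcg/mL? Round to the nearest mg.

1439 mg

τ/t½ = 19/24 ≈ 0.79167, so f = (1/2)^(19/24) ≈ 0.577676.
Cmin,ss = (D/Vd)·f/(1−f), so D = Cmin,ss·Vd·(1−f)/f.
D = 24 × 82 × (1−f)/f ≈ 24 × 82 × 0.73107 ≈ 1438.75 mg.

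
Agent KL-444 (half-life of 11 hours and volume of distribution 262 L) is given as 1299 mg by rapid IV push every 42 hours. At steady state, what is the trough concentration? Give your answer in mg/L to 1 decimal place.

0.4 mg/L

τ/t½ = 42/11 ≈ 3.8182, so fraction remaining f = (1/2)^(42/11) ≈ 0.0709.
Single-dose peak C₀ = D/Vd = 1299/262 ≈ 4.958 mg/L.
Steady-state trough Cmin,ss = C₀·f/(1−f) ≈ 4.958 × 0.0709/0.9291 ≈ 0.378 mg/L.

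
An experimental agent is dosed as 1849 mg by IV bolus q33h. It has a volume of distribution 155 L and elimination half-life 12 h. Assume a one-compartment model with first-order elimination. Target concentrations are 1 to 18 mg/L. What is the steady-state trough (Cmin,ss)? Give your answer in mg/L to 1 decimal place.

2.1 mg/L

k = ln2/t½ = ln2/12 ≈ 0.057762 h⁻¹; fraction remaining f = e^(−kτ) = e^(−0.057762×33) ≈ 0.1487.
Each bolus raises the concentration by D/Vd = 1849/155 ≈ 11.929 mg/L.
Steady-state trough Cmin,ss = C₀·f/(1−f) ≈ 11.929 × 0.1487/0.8513 ≈ 2.084 mg/L.
Trough 2.1 mg/L vs MEC 1 mg/L: adequate.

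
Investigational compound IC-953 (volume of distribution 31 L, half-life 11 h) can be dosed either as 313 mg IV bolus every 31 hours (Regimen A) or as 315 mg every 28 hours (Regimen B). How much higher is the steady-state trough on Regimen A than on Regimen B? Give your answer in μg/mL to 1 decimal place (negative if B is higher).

Regimen A: f = (1/2)^(31/11) ≈ 0.1418; Cmin,ss = (313/31)·f/(1−f) ≈ 1.668 μg/mL.
Regimen B: f = (1/2)^(28/11) ≈ 0.1713; Cmin,ss = (315/31)·f/(1−f) ≈ 2.100 μg/mL.
Difference ≈ 1.668 − 2.100 ≈ -0.432 μg/mL.

-0.4 μg/mL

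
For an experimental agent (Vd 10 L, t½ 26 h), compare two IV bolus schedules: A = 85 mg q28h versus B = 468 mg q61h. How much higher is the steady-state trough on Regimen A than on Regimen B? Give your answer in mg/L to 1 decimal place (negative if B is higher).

-3.8 mg/L

Regimen A: f = (1/2)^(28/26) ≈ 0.4740; Cmin,ss = (85/10)·f/(1−f) ≈ 7.660 mg/L.
Regimen B: f = (1/2)^(61/26) ≈ 0.1967; Cmin,ss = (468/10)·f/(1−f) ≈ 11.460 mg/L.
Difference ≈ 7.660 − 11.460 ≈ -3.800 mg/L.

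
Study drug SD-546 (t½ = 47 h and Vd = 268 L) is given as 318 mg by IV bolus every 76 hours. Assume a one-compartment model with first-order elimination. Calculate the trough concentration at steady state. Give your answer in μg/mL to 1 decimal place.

k = ln2/t½ = ln2/47 ≈ 0.014748 h⁻¹; fraction remaining f = e^(−kτ) = e^(−0.014748×76) ≈ 0.3260.
At steady state, accumulation factor R = 1/(1 − e^(−kτ)) ≈ 1.4837.
Each bolus raises the concentration by D/Vd = 318/268 ≈ 1.187 μg/mL.
Steady-state peak Cmax,ss = C₀·R ≈ 1.187 × 1.4837 ≈ 1.761 μg/mL.
Steady-state trough Cmin,ss = Cmax,ss·f ≈ 1.761 × 0.3260 ≈ 0.574 μg/mL.

0.6 μg/mL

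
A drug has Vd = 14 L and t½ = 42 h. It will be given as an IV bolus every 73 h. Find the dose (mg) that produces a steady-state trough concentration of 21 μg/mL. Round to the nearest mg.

τ/t½ = 73/42 ≈ 1.7381, so f = (1/2)^(73/42) ≈ 0.299765.
Cmin,ss = (D/Vd)·f/(1−f), so D = Cmin,ss·Vd·(1−f)/f.
D = 21 × 14 × (1−f)/f ≈ 21 × 14 × 2.33595 ≈ 686.77 mg.

687 mg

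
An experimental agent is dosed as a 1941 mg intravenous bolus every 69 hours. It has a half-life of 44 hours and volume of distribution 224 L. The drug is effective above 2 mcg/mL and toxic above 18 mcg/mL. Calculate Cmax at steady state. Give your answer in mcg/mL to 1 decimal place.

13.1 mcg/mL

k = ln2/t½ = ln2/44 ≈ 0.015753 h⁻¹; fraction remaining f = e^(−kτ) = e^(−0.015753×69) ≈ 0.3372.
At steady state, accumulation factor R = 1/(1 − e^(−kτ)) ≈ 1.5088.
Single-dose peak C₀ = D/Vd = 1941/224 ≈ 8.665 mcg/mL.
Steady-state peak Cmax,ss = C₀·R ≈ 8.665 × 1.5088 ≈ 13.074 mcg/mL.
Peak 13.1 mcg/mL vs MTC 18 mcg/mL: below toxic threshold.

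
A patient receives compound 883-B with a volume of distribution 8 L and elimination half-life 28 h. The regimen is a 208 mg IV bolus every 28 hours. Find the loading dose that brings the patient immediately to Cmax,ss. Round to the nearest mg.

f = (1/2)^(28/28) ≈ 0.500000; accumulation ratio R = 1/(1−f) ≈ 2.00000.
Loading dose to hit Cmax,ss on first dose: D_load = D_maint·R ≈ 208 × 2.00000 ≈ 416.00 mg.

416 mg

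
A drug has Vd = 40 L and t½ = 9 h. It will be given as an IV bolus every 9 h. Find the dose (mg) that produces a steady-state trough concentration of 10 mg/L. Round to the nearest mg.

τ/t½ = 9/9 ≈ 1, so f = (1/2)^(9/9) ≈ 0.500000.
Cmin,ss = (D/Vd)·f/(1−f), so D = Cmin,ss·Vd·(1−f)/f.
D = 10 × 40 × (1−f)/f ≈ 10 × 40 × 1.00000 ≈ 400.00 mg.

400 mg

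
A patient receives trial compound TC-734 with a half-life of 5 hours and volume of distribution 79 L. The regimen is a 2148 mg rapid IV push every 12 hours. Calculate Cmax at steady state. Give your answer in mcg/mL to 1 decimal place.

33.5 mcg/mL

τ/t½ = 12/5 ≈ 2.4, so fraction remaining f = (1/2)^(12/5) ≈ 0.1895.
At steady state, accumulation factor R = 1/(1 − e^(−kτ)) ≈ 1.2338.
Single-dose peak C₀ = D/Vd = 2148/79 ≈ 27.190 mcg/mL.
Steady-state peak Cmax,ss = C₀·R ≈ 27.190 × 1.2338 ≈ 33.547 mcg/mL.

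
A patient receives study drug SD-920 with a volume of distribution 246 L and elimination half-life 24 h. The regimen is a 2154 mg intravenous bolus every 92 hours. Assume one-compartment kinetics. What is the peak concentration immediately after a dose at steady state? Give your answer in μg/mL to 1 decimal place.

τ/t½ = 92/24 ≈ 3.8333, so fraction remaining f = (1/2)^(92/24) ≈ 0.0702.
At steady state, accumulation factor R = 1/(1 − e^(−kτ)) ≈ 1.0755.
Single-dose peak C₀ = D/Vd = 2154/246 ≈ 8.756 μg/mL.
Steady-state peak Cmax,ss = C₀·R ≈ 8.756 × 1.0755 ≈ 9.417 μg/mL.

9.4 μg/mL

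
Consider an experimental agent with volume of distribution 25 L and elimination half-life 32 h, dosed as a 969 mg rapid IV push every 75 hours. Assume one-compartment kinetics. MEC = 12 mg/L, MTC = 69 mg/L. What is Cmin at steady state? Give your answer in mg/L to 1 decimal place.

k = ln2/t½ = ln2/32 ≈ 0.021661 h⁻¹; fraction remaining f = e^(−kτ) = e^(−0.021661×75) ≈ 0.1970.
Accumulation ratio R = 1/(1 − f) ≈ 1/0.8030 ≈ 1.2453.
Each bolus raises the concentration by D/Vd = 969/25 ≈ 38.760 mg/L.
Steady-state peak Cmax,ss = C₀·R ≈ 38.760 × 1.2453 ≈ 48.268 mg/L.
One interval later, Cmin,ss = Cmax,ss·e^(−kτ) ≈ 48.268 × 0.1970 ≈ 9.509 mg/L.
Trough 9.5 mg/L vs MEC 12 mg/L: subtherapeutic.

9.5 mg/L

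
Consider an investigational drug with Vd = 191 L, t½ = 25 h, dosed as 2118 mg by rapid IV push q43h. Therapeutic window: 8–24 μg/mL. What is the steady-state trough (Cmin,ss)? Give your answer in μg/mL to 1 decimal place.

Over one 43-h interval, 43/25 ≈ 1.72 half-lives elapse, leaving f ≈ 0.3035 of each dose.
Each bolus raises the concentration by D/Vd = 2118/191 ≈ 11.089 μg/mL.
Steady-state trough Cmin,ss = C₀·f/(1−f) ≈ 11.089 × 0.3035/0.6965 ≈ 4.832 μg/mL.
Trough 4.8 μg/mL vs MEC 8 μg/mL: subtherapeutic.

4.8 μg/mL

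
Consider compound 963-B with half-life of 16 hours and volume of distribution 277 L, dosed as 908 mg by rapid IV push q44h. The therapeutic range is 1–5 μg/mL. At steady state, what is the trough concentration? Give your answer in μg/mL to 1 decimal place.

0.6 μg/mL

Over one 44-h interval, 44/16 ≈ 2.75 half-lives elapse, leaving f ≈ 0.1487 of each dose.
Each bolus raises the concentration by D/Vd = 908/277 ≈ 3.278 μg/mL.
Steady-state trough Cmin,ss = C₀·f/(1−f) ≈ 3.278 × 0.1487/0.8513 ≈ 0.573 μg/mL.
Trough 0.6 μg/mL vs MEC 1 μg/mL: subtherapeutic.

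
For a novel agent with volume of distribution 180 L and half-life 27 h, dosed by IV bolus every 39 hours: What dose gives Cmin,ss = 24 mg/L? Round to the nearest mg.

7437 mg

τ/t½ = 39/27 ≈ 1.4444, so f = (1/2)^(39/27) ≈ 0.367434.
Cmin,ss = (D/Vd)·f/(1−f), so D = Cmin,ss·Vd·(1−f)/f.
D = 24 × 180 × (1−f)/f ≈ 24 × 180 × 1.72158 ≈ 7437.23 mg.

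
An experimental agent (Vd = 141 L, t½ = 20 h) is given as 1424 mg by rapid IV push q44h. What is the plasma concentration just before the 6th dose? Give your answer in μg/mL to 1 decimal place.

2.8 μg/mL

f = (1/2)^(τ/t½) = (1/2)^(44/20) ≈ 0.2176.
C₀ = D/Vd = 1424/141 ≈ 10.099 μg/mL.
Before the 6th dose, 5 doses have been given. Superposition: Cmin = C₀·(f + f² + … + f^5).
≈ 10.099 × (0.2176 + 0.0473 + 0.0103 + 0.0022 + 0.0005) ≈ 10.099 × 0.2779 ≈ 2.807 μg/mL.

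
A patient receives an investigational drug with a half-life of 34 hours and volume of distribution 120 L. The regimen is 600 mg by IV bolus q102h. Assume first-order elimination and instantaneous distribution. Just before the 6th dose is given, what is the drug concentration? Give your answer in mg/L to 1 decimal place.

f = (1/2)^(τ/t½) = (1/2)^(102/34) ≈ 0.1250.
C₀ = D/Vd = 600/120 ≈ 5.000 mg/L.
Before the 6th dose, 5 doses have been given. Superposition: Cmin = C₀·(f + f² + … + f^5).
≈ 5.000 × (0.1250 + 0.0156 + 0.0020 + 0.0002 + 0.0000) ≈ 5.000 × 0.1428 ≈ 0.714 mg/L.

0.7 mg/L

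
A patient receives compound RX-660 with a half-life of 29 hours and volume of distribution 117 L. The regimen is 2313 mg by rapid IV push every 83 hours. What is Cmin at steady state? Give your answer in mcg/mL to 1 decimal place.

3.2 mcg/mL

k = ln2/t½ = ln2/29 ≈ 0.023902 h⁻¹; fraction remaining f = e^(−kτ) = e^(−0.023902×83) ≈ 0.1375.
At steady state, accumulation factor R = 1/(1 − e^(−kτ)) ≈ 1.1594.
Single-dose peak C₀ = D/Vd = 2313/117 ≈ 19.769 mcg/mL.
Steady-state peak Cmax,ss = C₀·R ≈ 19.769 × 1.1594 ≈ 22.920 mcg/mL.
Steady-state trough Cmin,ss = Cmax,ss·f ≈ 22.920 × 0.1375 ≈ 3.152 mcg/mL.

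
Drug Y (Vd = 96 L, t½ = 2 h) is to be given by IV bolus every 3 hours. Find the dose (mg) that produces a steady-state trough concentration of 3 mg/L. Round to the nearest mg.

527 mg

τ/t½ = 3/2 ≈ 1.5, so f = (1/2)^(3/2) ≈ 0.353553.
Cmin,ss = (D/Vd)·f/(1−f), so D = Cmin,ss·Vd·(1−f)/f.
D = 3 × 96 × (1−f)/f ≈ 3 × 96 × 1.82843 ≈ 526.59 mg.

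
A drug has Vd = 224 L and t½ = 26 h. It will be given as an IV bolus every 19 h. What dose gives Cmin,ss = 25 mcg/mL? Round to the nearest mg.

τ/t½ = 19/26 ≈ 0.73077, so f = (1/2)^(19/26) ≈ 0.602583.
Cmin,ss = (D/Vd)·f/(1−f), so D = Cmin,ss·Vd·(1−f)/f.
D = 25 × 224 × (1−f)/f ≈ 25 × 224 × 0.65952 ≈ 3693.31 mg.

3693 mg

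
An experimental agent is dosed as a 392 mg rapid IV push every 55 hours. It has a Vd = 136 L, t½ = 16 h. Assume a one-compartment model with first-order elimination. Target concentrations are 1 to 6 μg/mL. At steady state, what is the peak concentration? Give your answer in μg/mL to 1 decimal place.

k = ln2/t½ = ln2/16 ≈ 0.043322 h⁻¹; fraction remaining f = e^(−kτ) = e^(−0.043322×55) ≈ 0.0923.
At steady state, accumulation factor R = 1/(1 − e^(−kτ)) ≈ 1.1017.
Single-dose peak C₀ = D/Vd = 392/136 ≈ 2.882 μg/mL.
Steady-state peak Cmax,ss = C₀·R ≈ 2.882 × 1.1017 ≈ 3.175 μg/mL.
Peak 3.2 μg/mL vs MTC 6 μg/mL: below toxic threshold.

3.2 μg/mL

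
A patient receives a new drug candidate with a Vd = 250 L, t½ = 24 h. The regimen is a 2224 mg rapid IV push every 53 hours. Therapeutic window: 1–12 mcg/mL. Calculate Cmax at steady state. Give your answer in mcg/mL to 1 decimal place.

11.4 mcg/mL

τ/t½ = 53/24 ≈ 2.2083, so fraction remaining f = (1/2)^(53/24) ≈ 0.2164.
At steady state, accumulation factor R = 1/(1 − e^(−kτ)) ≈ 1.2762.
Each bolus raises the concentration by D/Vd = 2224/250 ≈ 8.896 mcg/mL.
Steady-state peak Cmax,ss = C₀·R ≈ 8.896 × 1.2762 ≈ 11.353 mcg/mL.
Peak 11.4 mcg/mL vs MTC 12 mcg/mL: below toxic threshold.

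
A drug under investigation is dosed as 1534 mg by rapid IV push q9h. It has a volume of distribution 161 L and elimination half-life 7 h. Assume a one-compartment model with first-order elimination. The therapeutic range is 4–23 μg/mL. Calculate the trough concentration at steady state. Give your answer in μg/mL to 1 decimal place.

τ/t½ = 9/7 ≈ 1.2857, so fraction remaining f = (1/2)^(9/7) ≈ 0.4102.
Accumulation ratio R = 1/(1 − f) ≈ 1/0.5898 ≈ 1.6955.
Single-dose peak C₀ = D/Vd = 1534/161 ≈ 9.528 μg/mL.
Steady-state peak Cmax,ss = C₀·R ≈ 9.528 × 1.6955 ≈ 16.155 μg/mL.
One interval later, Cmin,ss = Cmax,ss·e^(−kτ) ≈ 16.155 × 0.4102 ≈ 6.627 μg/mL.
Trough 6.6 μg/mL vs MEC 4 μg/mL: adequate.

6.6 μg/mL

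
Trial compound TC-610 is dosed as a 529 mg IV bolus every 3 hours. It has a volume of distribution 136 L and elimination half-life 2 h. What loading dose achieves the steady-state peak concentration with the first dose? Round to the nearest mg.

818 mg

f = (1/2)^(3/2) ≈ 0.353553; accumulation ratio R = 1/(1−f) ≈ 1.54692.
Loading dose to hit Cmax,ss on first dose: D_load = D_maint·R ≈ 529 × 1.54692 ≈ 818.32 mg.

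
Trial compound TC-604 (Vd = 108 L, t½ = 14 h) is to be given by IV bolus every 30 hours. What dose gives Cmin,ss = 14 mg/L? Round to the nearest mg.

5166 mg

τ/t½ = 30/14 ≈ 2.1429, so f = (1/2)^(30/14) ≈ 0.226431.
Cmin,ss = (D/Vd)·f/(1−f), so D = Cmin,ss·Vd·(1−f)/f.
D = 14 × 108 × (1−f)/f ≈ 14 × 108 × 3.41636 ≈ 5165.54 mg.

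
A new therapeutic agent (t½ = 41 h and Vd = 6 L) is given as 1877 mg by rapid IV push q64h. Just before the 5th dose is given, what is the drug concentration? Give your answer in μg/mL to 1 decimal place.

158.3 μg/mL

f = (1/2)^(τ/t½) = (1/2)^(64/41) ≈ 0.3389.
C₀ = D/Vd = 1877/6 ≈ 312.833 μg/mL.
Before the 5th dose, 4 doses have been given. Superposition: Cmin = C₀·(f + f² + … + f^4).
≈ 312.833 × (0.3389 + 0.1149 + 0.0389 + 0.0132) ≈ 312.833 × 0.5059 ≈ 158.262 μg/mL.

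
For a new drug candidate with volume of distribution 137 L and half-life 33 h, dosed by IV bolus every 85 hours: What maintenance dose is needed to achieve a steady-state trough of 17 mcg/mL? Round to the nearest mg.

11556 mg

τ/t½ = 85/33 ≈ 2.5758, so f = (1/2)^(85/33) ≈ 0.167733.
Cmin,ss = (D/Vd)·f/(1−f), so D = Cmin,ss·Vd·(1−f)/f.
D = 17 × 137 × (1−f)/f ≈ 17 × 137 × 4.96186 ≈ 11556.17 mg.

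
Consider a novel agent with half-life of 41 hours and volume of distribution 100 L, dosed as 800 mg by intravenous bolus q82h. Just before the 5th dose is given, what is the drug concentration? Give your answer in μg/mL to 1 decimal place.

f = (1/2)^(τ/t½) = (1/2)^(82/41) ≈ 0.2500.
C₀ = D/Vd = 800/100 ≈ 8.000 μg/mL.
Before the 5th dose, 4 doses have been given. Superposition: Cmin = C₀·(f + f² + … + f^4).
≈ 8.000 × (0.2500 + 0.0625 + 0.0156 + 0.0039) ≈ 8.000 × 0.3320 ≈ 2.656 μg/mL.

2.7 μg/mL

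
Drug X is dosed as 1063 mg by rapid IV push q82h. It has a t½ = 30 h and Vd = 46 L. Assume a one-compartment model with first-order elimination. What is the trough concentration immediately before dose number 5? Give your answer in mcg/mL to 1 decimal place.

f = (1/2)^(τ/t½) = (1/2)^(82/30) ≈ 0.1504.
C₀ = D/Vd = 1063/46 ≈ 23.109 mcg/mL.
Before the 5th dose, 4 doses have been given. Superposition: Cmin = C₀·(f + f² + … + f^4).
≈ 23.109 × (0.1504 + 0.0226 + 0.0034 + 0.0005) ≈ 23.109 × 0.1769 ≈ 4.088 mcg/mL.

4.1 mcg/mL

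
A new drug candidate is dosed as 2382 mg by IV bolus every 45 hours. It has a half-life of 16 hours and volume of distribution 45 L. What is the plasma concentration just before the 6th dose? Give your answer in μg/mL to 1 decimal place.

f = (1/2)^(τ/t½) = (1/2)^(45/16) ≈ 0.1423.
C₀ = D/Vd = 2382/45 ≈ 52.933 μg/mL.
Before the 6th dose, 5 doses have been given. Superposition: Cmin = C₀·(f + f² + … + f^5).
≈ 52.933 × (0.1423 + 0.0202 + 0.0029 + 0.0004 + 0.0001) ≈ 52.933 × 0.1659 ≈ 8.782 μg/mL.

8.8 μg/mL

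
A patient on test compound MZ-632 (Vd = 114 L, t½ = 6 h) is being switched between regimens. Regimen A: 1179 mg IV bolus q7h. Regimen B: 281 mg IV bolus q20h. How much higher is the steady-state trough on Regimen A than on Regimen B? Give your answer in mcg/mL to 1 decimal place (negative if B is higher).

Regimen A: f = (1/2)^(7/6) ≈ 0.4454; Cmin,ss = (1179/114)·f/(1−f) ≈ 8.306 mcg/mL.
Regimen B: f = (1/2)^(20/6) ≈ 0.0992; Cmin,ss = (281/114)·f/(1−f) ≈ 0.271 mcg/mL.
Difference ≈ 8.306 − 0.271 ≈ 8.035 mcg/mL.

8.0 mcg/mL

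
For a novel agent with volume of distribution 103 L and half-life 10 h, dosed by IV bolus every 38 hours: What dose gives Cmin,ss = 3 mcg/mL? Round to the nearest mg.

τ/t½ = 38/10 ≈ 3.8, so f = (1/2)^(38/10) ≈ 0.071794.
Cmin,ss = (D/Vd)·f/(1−f), so D = Cmin,ss·Vd·(1−f)/f.
D = 3 × 103 × (1−f)/f ≈ 3 × 103 × 12.92874 ≈ 3994.98 mg.

3995 mg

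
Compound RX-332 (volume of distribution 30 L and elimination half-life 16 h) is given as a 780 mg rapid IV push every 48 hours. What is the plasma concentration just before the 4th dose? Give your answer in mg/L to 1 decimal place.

3.7 mg/L

f = (1/2)^(τ/t½) = (1/2)^(48/16) ≈ 0.1250.
C₀ = D/Vd = 780/30 ≈ 26.000 mg/L.
Before the 4th dose, 3 doses have been given. Superposition: Cmin = C₀·(f + f² + … + f^3).
≈ 26.000 × (0.1250 + 0.0156 + 0.0020) ≈ 26.000 × 0.1426 ≈ 3.708 mg/L.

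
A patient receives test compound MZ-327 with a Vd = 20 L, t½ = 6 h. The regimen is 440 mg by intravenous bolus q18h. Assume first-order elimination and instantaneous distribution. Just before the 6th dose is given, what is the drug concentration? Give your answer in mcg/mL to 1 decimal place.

f = (1/2)^(τ/t½) = (1/2)^(18/6) ≈ 0.1250.
C₀ = D/Vd = 440/20 ≈ 22.000 mcg/mL.
Before the 6th dose, 5 doses have been given. Superposition: Cmin = C₀·(f + f² + … + f^5).
≈ 22.000 × (0.1250 + 0.0156 + 0.0020 + 0.0002 + 0.0000) ≈ 22.000 × 0.1428 ≈ 3.142 mcg/mL.

3.1 mcg/mL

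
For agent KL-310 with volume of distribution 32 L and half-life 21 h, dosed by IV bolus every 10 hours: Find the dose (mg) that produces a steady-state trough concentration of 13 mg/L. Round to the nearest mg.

τ/t½ = 10/21 ≈ 0.47619, so f = (1/2)^(10/21) ≈ 0.718873.
Cmin,ss = (D/Vd)·f/(1−f), so D = Cmin,ss·Vd·(1−f)/f.
D = 13 × 32 × (1−f)/f ≈ 13 × 32 × 0.39107 ≈ 162.69 mg.

163 mg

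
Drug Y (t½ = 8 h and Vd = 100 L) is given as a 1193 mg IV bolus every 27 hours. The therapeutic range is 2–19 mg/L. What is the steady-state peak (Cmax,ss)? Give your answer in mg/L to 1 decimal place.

τ/t½ = 27/8 ≈ 3.375, so fraction remaining f = (1/2)^(27/8) ≈ 0.0964.
At steady state, accumulation factor R = 1/(1 − e^(−kτ)) ≈ 1.1067.
Single-dose peak C₀ = D/Vd = 1193/100 ≈ 11.930 mg/L.
Cmax,ss = C₀/(1 − f) ≈ 11.930/0.9036 ≈ 13.203 mg/L.
Peak 13.2 mg/L vs MTC 19 mg/L: below toxic threshold.

13.2 mg/L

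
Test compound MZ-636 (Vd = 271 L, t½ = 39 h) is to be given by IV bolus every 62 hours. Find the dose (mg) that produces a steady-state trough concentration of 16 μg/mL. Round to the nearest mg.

8715 mg

τ/t½ = 62/39 ≈ 1.5897, so f = (1/2)^(62/39) ≈ 0.332230.
Cmin,ss = (D/Vd)·f/(1−f), so D = Cmin,ss·Vd·(1−f)/f.
D = 16 × 271 × (1−f)/f ≈ 16 × 271 × 2.00996 ≈ 8715.19 mg.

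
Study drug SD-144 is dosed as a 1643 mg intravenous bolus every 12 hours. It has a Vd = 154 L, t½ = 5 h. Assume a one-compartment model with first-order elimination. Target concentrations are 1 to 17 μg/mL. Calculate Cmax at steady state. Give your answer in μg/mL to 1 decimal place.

13.2 μg/mL

k = ln2/t½ = ln2/5 ≈ 0.138629 h⁻¹; fraction remaining f = e^(−kτ) = e^(−0.138629×12) ≈ 0.1895.
At steady state, accumulation factor R = 1/(1 − e^(−kτ)) ≈ 1.2338.
Each bolus raises the concentration by D/Vd = 1643/154 ≈ 10.669 μg/mL.
Steady-state peak Cmax,ss = C₀·R ≈ 10.669 × 1.2338 ≈ 13.163 μg/mL.
Peak 13.2 μg/mL vs MTC 17 μg/mL: below toxic threshold.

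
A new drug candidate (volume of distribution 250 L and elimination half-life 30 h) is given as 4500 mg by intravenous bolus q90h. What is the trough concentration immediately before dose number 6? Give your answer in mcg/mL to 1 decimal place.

f = (1/2)^(τ/t½) = (1/2)^(90/30) ≈ 0.1250.
C₀ = D/Vd = 4500/250 ≈ 18.000 mcg/mL.
Before the 6th dose, 5 doses have been given. Superposition: Cmin = C₀·(f + f² + … + f^5).
≈ 18.000 × (0.1250 + 0.0156 + 0.0020 + 0.0002 + 0.0000) ≈ 18.000 × 0.1428 ≈ 2.570 mcg/mL.

2.6 mcg/mL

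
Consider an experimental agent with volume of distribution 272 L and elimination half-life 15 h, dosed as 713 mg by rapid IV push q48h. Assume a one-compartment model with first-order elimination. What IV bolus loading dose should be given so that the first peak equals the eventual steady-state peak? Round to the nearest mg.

f = (1/2)^(48/15) ≈ 0.108819; accumulation ratio R = 1/(1−f) ≈ 1.12211.
Loading dose to hit Cmax,ss on first dose: D_load = D_maint·R ≈ 713 × 1.12211 ≈ 800.06 mg.

800 mg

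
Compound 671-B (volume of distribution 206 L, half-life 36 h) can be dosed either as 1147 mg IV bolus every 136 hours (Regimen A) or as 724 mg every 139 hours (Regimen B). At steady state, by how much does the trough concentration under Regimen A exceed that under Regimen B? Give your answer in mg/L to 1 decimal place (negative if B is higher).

Regimen A: f = (1/2)^(136/36) ≈ 0.0729; Cmin,ss = (1147/206)·f/(1−f) ≈ 0.438 mg/L.
Regimen B: f = (1/2)^(139/36) ≈ 0.0688; Cmin,ss = (724/206)·f/(1−f) ≈ 0.260 mg/L.
Difference ≈ 0.438 − 0.260 ≈ 0.178 mg/L.

0.2 mg/L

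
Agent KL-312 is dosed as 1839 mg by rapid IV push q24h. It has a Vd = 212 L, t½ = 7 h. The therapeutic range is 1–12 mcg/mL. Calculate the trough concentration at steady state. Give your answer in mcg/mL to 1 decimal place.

0.9 mcg/mL

k = ln2/t½ = ln2/7 ≈ 0.099021 h⁻¹; fraction remaining f = e^(−kτ) = e^(−0.099021×24) ≈ 0.0929.
Single-dose peak C₀ = D/Vd = 1839/212 ≈ 8.675 mcg/mL.
Steady-state trough Cmin,ss = C₀·f/(1−f) ≈ 8.675 × 0.0929/0.9071 ≈ 0.888 mcg/mL.
Trough 0.9 mcg/mL vs MEC 1 mcg/mL: subtherapeutic.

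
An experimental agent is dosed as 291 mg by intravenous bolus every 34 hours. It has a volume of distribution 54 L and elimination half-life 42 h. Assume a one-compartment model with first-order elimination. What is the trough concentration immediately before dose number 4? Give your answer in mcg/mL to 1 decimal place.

f = (1/2)^(τ/t½) = (1/2)^(34/42) ≈ 0.5706.
C₀ = D/Vd = 291/54 ≈ 5.389 mcg/mL.
Before the 4th dose, 3 doses have been given. Superposition: Cmin = C₀·(f + f² + … + f^3).
≈ 5.389 × (0.5706 + 0.3256 + 0.1858) ≈ 5.389 × 1.0820 ≈ 5.831 mcg/mL.

5.8 mcg/mL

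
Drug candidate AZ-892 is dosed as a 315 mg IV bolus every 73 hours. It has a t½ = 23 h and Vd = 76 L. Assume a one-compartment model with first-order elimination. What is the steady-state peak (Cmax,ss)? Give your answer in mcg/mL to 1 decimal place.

4.7 mcg/mL

Over one 73-h interval, 73/23 ≈ 3.1739 half-lives elapse, leaving f ≈ 0.1108 of each dose.
At steady state, accumulation factor R = 1/(1 − e^(−kτ)) ≈ 1.1246.
Each bolus raises the concentration by D/Vd = 315/76 ≈ 4.145 mcg/mL.
Cmax,ss = C₀/(1 − f) ≈ 4.145/0.8892 ≈ 4.661 mcg/mL.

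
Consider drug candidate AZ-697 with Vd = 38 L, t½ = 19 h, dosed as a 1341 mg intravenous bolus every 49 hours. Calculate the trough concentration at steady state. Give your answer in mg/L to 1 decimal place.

7.1 mg/L

Over one 49-h interval, 49/19 ≈ 2.5789 half-lives elapse, leaving f ≈ 0.1674 of each dose.
Accumulation ratio R = 1/(1 − f) ≈ 1/0.8326 ≈ 1.2011.
Each bolus raises the concentration by D/Vd = 1341/38 ≈ 35.289 mg/L.
Cmax,ss = C₀/(1 − f) ≈ 35.289/0.8326 ≈ 42.384 mg/L.
Steady-state trough Cmin,ss = Cmax,ss·f ≈ 42.384 × 0.1674 ≈ 7.095 mg/L.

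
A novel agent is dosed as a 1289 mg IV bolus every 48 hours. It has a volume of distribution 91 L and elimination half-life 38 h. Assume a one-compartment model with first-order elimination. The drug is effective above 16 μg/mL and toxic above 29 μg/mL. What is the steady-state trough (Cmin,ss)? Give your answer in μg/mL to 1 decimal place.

k = ln2/t½ = ln2/38 ≈ 0.018241 h⁻¹; fraction remaining f = e^(−kτ) = e^(−0.018241×48) ≈ 0.4166.
Single-dose peak C₀ = D/Vd = 1289/91 ≈ 14.165 μg/mL.
Steady-state trough Cmin,ss = C₀·f/(1−f) ≈ 14.165 × 0.4166/0.5834 ≈ 10.115 μg/mL.
Trough 10.1 μg/mL vs MEC 16 μg/mL: subtherapeutic.

10.1 μg/mL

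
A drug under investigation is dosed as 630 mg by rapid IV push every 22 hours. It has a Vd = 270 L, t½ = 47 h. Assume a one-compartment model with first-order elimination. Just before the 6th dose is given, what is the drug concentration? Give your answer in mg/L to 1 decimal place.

f = (1/2)^(τ/t½) = (1/2)^(22/47) ≈ 0.7229.
C₀ = D/Vd = 630/270 ≈ 2.333 mg/L.
Before the 6th dose, 5 doses have been given. Superposition: Cmin = C₀·(f + f² + … + f^5).
≈ 2.333 × (0.7229 + 0.5226 + 0.3778 + 0.2731 + 0.1974) ≈ 2.333 × 2.0938 ≈ 4.885 mg/L.

4.9 mg/L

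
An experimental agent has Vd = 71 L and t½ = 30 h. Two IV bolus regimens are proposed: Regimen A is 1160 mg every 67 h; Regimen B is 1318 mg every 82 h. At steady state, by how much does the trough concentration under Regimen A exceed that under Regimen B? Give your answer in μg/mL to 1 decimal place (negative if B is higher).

Regimen A: f = (1/2)^(67/30) ≈ 0.2127; Cmin,ss = (1160/71)·f/(1−f) ≈ 4.414 μg/mL.
Regimen B: f = (1/2)^(82/30) ≈ 0.1504; Cmin,ss = (1318/71)·f/(1−f) ≈ 3.286 μg/mL.
Difference ≈ 4.414 − 3.286 ≈ 1.128 μg/mL.

1.1 μg/mL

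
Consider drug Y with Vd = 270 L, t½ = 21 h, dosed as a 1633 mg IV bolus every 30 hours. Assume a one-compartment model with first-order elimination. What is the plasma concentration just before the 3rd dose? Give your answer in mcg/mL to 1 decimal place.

3.1 mcg/mL

f = (1/2)^(τ/t½) = (1/2)^(30/21) ≈ 0.3715.
C₀ = D/Vd = 1633/270 ≈ 6.048 mcg/mL.
Before the 3rd dose, 2 doses have been given. Superposition: Cmin = C₀·(f + f²).
≈ 6.048 × (0.3715 + 0.1380) ≈ 6.048 × 0.5095 ≈ 3.081 mcg/mL.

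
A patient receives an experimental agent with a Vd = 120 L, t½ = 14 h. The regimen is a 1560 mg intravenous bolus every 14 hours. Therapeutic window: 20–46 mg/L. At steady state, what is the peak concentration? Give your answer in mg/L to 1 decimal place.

26.0 mg/L

The dosing interval is 1 half-life, so f = 2^(−1) = 0.5.
At steady state, R = 1/(1 − 0.5) = 2/1.
Single-dose peak C₀ = D/Vd = 1560/120 = 13 mg/L.
Steady-state peak Cmax,ss = C₀·R = 13 × 2/1 ≈ 26.000 mg/L.
Peak 26.0 mg/L vs MTC 46 mg/L: below toxic threshold.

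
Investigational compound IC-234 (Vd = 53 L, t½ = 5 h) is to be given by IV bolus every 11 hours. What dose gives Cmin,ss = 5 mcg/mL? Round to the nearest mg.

953 mg

τ/t½ = 11/5 ≈ 2.2, so f = (1/2)^(11/5) ≈ 0.217638.
Cmin,ss = (D/Vd)·f/(1−f), so D = Cmin,ss·Vd·(1−f)/f.
D = 5 × 53 × (1−f)/f ≈ 5 × 53 × 3.59479 ≈ 952.62 mg.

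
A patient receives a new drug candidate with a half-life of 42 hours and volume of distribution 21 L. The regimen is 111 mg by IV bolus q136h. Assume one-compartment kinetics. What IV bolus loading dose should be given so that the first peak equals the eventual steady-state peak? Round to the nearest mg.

f = (1/2)^(136/42) ≈ 0.105983; accumulation ratio R = 1/(1−f) ≈ 1.11855.
Loading dose to hit Cmax,ss on first dose: D_load = D_maint·R ≈ 111 × 1.11855 ≈ 124.16 mg.

124 mg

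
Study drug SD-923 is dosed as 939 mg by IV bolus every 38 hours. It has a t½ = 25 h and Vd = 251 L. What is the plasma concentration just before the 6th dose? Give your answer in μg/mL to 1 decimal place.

f = (1/2)^(τ/t½) = (1/2)^(38/25) ≈ 0.3487.
C₀ = D/Vd = 939/251 ≈ 3.741 μg/mL.
Before the 6th dose, 5 doses have been given. Superposition: Cmin = C₀·(f + f² + … + f^5).
≈ 3.741 × (0.3487 + 0.1216 + 0.0424 + 0.0148 + 0.0052) ≈ 3.741 × 0.5327 ≈ 1.993 μg/mL.

2.0 μg/mL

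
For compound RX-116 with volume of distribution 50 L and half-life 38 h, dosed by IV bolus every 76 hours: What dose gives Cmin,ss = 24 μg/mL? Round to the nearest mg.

3600 mg

τ/t½ = 76/38 ≈ 2, so f = (1/2)^(76/38) ≈ 0.250000.
Cmin,ss = (D/Vd)·f/(1−f), so D = Cmin,ss·Vd·(1−f)/f.
D = 24 × 50 × (1−f)/f ≈ 24 × 50 × 3.00000 ≈ 3600.00 mg.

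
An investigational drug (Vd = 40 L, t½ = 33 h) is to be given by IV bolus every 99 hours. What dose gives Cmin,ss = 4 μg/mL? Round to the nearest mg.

τ/t½ = 99/33 ≈ 3, so f = (1/2)^(99/33) ≈ 0.125000.
Cmin,ss = (D/Vd)·f/(1−f), so D = Cmin,ss·Vd·(1−f)/f.
D = 4 × 40 × (1−f)/f ≈ 4 × 40 × 7.00000 ≈ 1120.00 mg.

1120 mg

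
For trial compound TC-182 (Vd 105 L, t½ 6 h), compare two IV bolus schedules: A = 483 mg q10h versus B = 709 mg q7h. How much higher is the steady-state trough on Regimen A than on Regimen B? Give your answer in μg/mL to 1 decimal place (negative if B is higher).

Regimen A: f = (1/2)^(10/6) ≈ 0.3150; Cmin,ss = (483/105)·f/(1−f) ≈ 2.115 μg/mL.
Regimen B: f = (1/2)^(7/6) ≈ 0.4454; Cmin,ss = (709/105)·f/(1−f) ≈ 5.423 μg/mL.
Difference ≈ 2.115 − 5.423 ≈ -3.308 μg/mL.

-3.3 μg/mL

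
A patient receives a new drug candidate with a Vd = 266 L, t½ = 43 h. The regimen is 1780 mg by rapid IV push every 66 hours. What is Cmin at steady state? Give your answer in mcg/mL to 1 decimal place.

Over one 66-h interval, 66/43 ≈ 1.5349 half-lives elapse, leaving f ≈ 0.3451 of each dose.
Each bolus raises the concentration by D/Vd = 1780/266 ≈ 6.692 mcg/mL.
Steady-state trough Cmin,ss = C₀·f/(1−f) ≈ 6.692 × 0.3451/0.6549 ≈ 3.526 mcg/mL.

3.5 mcg/mL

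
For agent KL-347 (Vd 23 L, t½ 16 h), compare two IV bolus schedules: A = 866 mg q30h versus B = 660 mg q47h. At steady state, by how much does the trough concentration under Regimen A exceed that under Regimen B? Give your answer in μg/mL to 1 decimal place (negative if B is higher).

Regimen A: f = (1/2)^(30/16) ≈ 0.2726; Cmin,ss = (866/23)·f/(1−f) ≈ 14.111 μg/mL.
Regimen B: f = (1/2)^(47/16) ≈ 0.1305; Cmin,ss = (660/23)·f/(1−f) ≈ 4.307 μg/mL.
Difference ≈ 14.111 − 4.307 ≈ 9.804 μg/mL.

9.8 μg/mL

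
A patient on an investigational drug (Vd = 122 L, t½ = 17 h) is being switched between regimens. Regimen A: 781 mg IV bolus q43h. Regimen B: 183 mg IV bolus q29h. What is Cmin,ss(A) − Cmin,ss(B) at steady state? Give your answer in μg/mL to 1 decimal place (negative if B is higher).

Regimen A: f = (1/2)^(43/17) ≈ 0.1732; Cmin,ss = (781/122)·f/(1−f) ≈ 1.341 μg/mL.
Regimen B: f = (1/2)^(29/17) ≈ 0.3065; Cmin,ss = (183/122)·f/(1−f) ≈ 0.663 μg/mL.
Difference ≈ 1.341 − 0.663 ≈ 0.678 μg/mL.

0.7 μg/mL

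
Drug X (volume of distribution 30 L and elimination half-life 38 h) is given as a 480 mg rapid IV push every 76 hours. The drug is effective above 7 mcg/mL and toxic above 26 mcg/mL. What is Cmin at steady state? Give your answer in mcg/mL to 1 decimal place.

τ = 76 h = 2 half-lives, so f = (1/2)^2 = 0.25.
At steady state, R = 1/(1 − 0.25) = 4/3.
Single-dose peak C₀ = D/Vd = 480/30 = 16 mcg/mL.
Steady-state peak Cmax,ss = C₀·R = 16 × 4/3 ≈ 21.333 mcg/mL.
Steady-state trough Cmin,ss = Cmax,ss·f ≈ 21.333 × 0.25 ≈ 5.333 mcg/mL.
Trough 5.3 mcg/mL vs MEC 7 mcg/mL: subtherapeutic.

5.3 mcg/mL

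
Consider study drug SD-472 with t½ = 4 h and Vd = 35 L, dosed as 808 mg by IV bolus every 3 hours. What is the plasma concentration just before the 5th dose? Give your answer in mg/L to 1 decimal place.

29.6 mg/L

f = (1/2)^(τ/t½) = (1/2)^(3/4) ≈ 0.5946.
C₀ = D/Vd = 808/35 ≈ 23.086 mg/L.
Before the 5th dose, 4 doses have been given. Superposition: Cmin = C₀·(f + f² + … + f^4).
≈ 23.086 × (0.5946 + 0.3535 + 0.2102 + 0.1250) ≈ 23.086 × 1.2833 ≈ 29.626 mg/L.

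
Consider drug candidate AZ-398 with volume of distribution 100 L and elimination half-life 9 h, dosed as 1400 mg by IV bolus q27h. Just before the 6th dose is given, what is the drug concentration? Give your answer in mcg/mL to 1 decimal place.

2.0 mcg/mL

f = (1/2)^(τ/t½) = (1/2)^(27/9) ≈ 0.1250.
C₀ = D/Vd = 1400/100 ≈ 14.000 mcg/mL.
Before the 6th dose, 5 doses have been given. Superposition: Cmin = C₀·(f + f² + … + f^5).
≈ 14.000 × (0.1250 + 0.0156 + 0.0020 + 0.0002 + 0.0000) ≈ 14.000 × 0.1428 ≈ 1.999 mcg/mL.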